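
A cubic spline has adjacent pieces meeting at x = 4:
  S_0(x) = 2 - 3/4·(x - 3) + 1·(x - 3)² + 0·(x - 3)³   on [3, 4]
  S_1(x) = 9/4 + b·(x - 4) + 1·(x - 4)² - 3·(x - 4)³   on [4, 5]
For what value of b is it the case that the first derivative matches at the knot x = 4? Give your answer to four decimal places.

S_0'(x) = -3/4 + 2·(x - 3) + 0·(x - 3)², so S_0'(4) = 5/4. On the right, S_1'(4) = b, so b = 5/4.

1.2500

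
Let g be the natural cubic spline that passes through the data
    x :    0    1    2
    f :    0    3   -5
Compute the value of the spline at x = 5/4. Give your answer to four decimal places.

1.9023

Let M_i = g''(x_i). Step sizes h_i = 1, 1; slopes of the chords Δ_i = (y_(i+1) - y_i)/h_i = 3, -8.
  1·M_0 + 4·M_1 + 1·M_2 = 6(Δ_1 - Δ_0) = -66
Natural end conditions: M_0 = M_2 = 0.
Solving the tridiagonal system: M_0 = 0, M_1 = -33/2, M_2 = 0.
On [1, 2], g(x) = 3 - 5/2·(x - 1) - 33/4·(x - 1)² + 11/4·(x - 1)³.
With (x - 1) = 1/4: g(5/4) = 487/256.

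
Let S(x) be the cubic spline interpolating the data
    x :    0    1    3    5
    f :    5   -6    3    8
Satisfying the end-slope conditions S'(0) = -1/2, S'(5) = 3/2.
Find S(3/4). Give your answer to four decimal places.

-2.9260

With m_i denoting the second derivative at x_i, h_i = 1, 2, 2, and Δ_i = (y_(i+1) − y_i)/h_i = -11, 9/2, 5/2:
  1·m_0 + 6·m_1 + 2·m_2 = 6(Δ_1 - Δ_0) = 93
  2·m_1 + 8·m_2 + 2·m_3 = 6(Δ_2 - Δ_1) = -12
Clamped end conditions give two more equations: 2h_0·m_0 + h_0·m_1 = 6(Δ_0 - S'(0)) = -63 and h_2·m_2 + 2h_2·m_3 = 6(S'(5) - Δ_2) = -6.
Hence m_0 = -1021/23, m_1 = 593/23, m_2 = -199/23, m_3 = 65/23.
On [0, 1], S(x) = 5 - 1/2·x - 1021/46·x² + 269/23·x³.
With x = 3/4: S(3/4) = -4307/1472.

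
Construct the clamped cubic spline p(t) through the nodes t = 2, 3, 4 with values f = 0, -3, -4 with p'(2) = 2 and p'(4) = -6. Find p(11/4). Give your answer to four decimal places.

-2.1563

Write M_i for p''(x_i). With h_i = 1, 1 and divided differences Δ_i = -3, -1, the continuity of p' gives the tridiagonal system
  1·M_0 + 4·M_1 + 1·M_2 = 6(Δ_1 - Δ_0) = 12
Clamped end conditions give two more equations: 2h_0·M_0 + h_0·M_1 = 6(Δ_0 - p'(2)) = -30 and h_1·M_1 + 2h_1·M_2 = 6(p'(4) - Δ_1) = -30.
Solving: M_0 = -22, M_1 = 14, M_2 = -22.
On [2, 3], p(t) = 0 + 2·(t - 2) - 11·(t - 2)² + 6·(t - 2)³.
With (t - 2) = 3/4: p(11/4) = -69/32.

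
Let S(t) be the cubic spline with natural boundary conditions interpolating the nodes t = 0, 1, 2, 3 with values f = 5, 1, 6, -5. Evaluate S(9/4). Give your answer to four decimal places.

4.8469

Write σ_i for S''(x_i). With h_i = 1, 1, 1 and divided differences Δ_i = -4, 5, -11, the continuity of S' gives the tridiagonal system
  1·σ_0 + 4·σ_1 + 1·σ_2 = 6(Δ_1 - Δ_0) = 54
  1·σ_1 + 4·σ_2 + 1·σ_3 = 6(Δ_2 - Δ_1) = -96
Natural end conditions: σ_0 = σ_3 = 0.
Solving the tridiagonal system: σ_0 = 0, σ_1 = 104/5, σ_2 = -146/5, σ_3 = 0.
On [2, 3], S(t) = 6 - 19/15·(t - 2) - 73/5·(t - 2)² + 73/15·(t - 2)³.
With (t - 2) = 1/4: S(9/4) = 1551/320.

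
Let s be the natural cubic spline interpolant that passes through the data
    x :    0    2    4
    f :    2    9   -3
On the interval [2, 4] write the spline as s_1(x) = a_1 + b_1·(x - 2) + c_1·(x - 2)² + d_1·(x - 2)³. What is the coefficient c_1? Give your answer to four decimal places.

-3.5625

Write σ_i for s''(x_i). With h_i = 2, 2 and divided differences Δ_i = 7/2, -6, the continuity of s' gives the tridiagonal system
  2·σ_0 + 8·σ_1 + 2·σ_2 = 6(Δ_1 - Δ_0) = -57
Natural end conditions: σ_0 = σ_2 = 0.
Solving the tridiagonal system: σ_0 = 0, σ_1 = -57/8, σ_2 = 0.
On [2, 4], with s_1(x) = a_1 + b_1·(x - 2) + c_1·(x - 2)² + d_1·(x - 2)³: c_1 = σ_1/2 = -57/16, d_1 = (σ_2 - σ_1)/(6h_1) = 19/32, b_1 = Δ_1 - h_1(2σ_1 + σ_2)/6 = -5/4.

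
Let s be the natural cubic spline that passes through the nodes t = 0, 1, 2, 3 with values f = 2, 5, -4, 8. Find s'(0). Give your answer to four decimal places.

7.6000

Let m_i = s''(x_i). Step sizes h_i = 1, 1, 1; slopes of the chords Δ_i = (y_(i+1) - y_i)/h_i = 3, -9, 12.
  1·m_0 + 4·m_1 + 1·m_2 = 6(Δ_1 - Δ_0) = -72
  1·m_1 + 4·m_2 + 1·m_3 = 6(Δ_2 - Δ_1) = 126
Natural end conditions: m_0 = m_3 = 0.
Forward elimination and back-substitution give m_0 = 0, m_1 = -138/5, m_2 = 192/5, m_3 = 0.
On [0, 1], s'(t) = b_0 + 2c_0·t + 3d_0·t² with b_0 = Δ_0 - h_0(2m_0 + m_1)/6 = 38/5, c_0 = m_0/2 = 0, d_0 = (m_1 - m_0)/(6h_0) = -23/5. So s'(0) = 38/5.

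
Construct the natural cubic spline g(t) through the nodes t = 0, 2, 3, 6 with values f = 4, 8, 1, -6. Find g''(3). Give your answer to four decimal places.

4.7234

Write σ_i for g''(x_i). With h_i = 2, 1, 3 and divided differences Δ_i = 2, -7, -7/3, the continuity of g' gives the tridiagonal system
  2·σ_0 + 6·σ_1 + 1·σ_2 = 6(Δ_1 - Δ_0) = -54
  1·σ_1 + 8·σ_2 + 3·σ_3 = 6(Δ_2 - Δ_1) = 28
Natural end conditions: σ_0 = σ_3 = 0.
Solving the tridiagonal system: σ_0 = 0, σ_1 = -460/47, σ_2 = 222/47, σ_3 = 0.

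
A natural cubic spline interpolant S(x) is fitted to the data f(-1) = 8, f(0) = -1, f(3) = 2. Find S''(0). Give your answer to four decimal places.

Let M_i = S''(x_i). Step sizes h_i = 1, 3; slopes of the chords Δ_i = (y_(i+1) - y_i)/h_i = -9, 1.
  1·M_0 + 8·M_1 + 3·M_2 = 6(Δ_1 - Δ_0) = 60
Natural end conditions: M_0 = M_2 = 0.
Forward elimination and back-substitution give M_0 = 0, M_1 = 15/2, M_2 = 0.

7.5000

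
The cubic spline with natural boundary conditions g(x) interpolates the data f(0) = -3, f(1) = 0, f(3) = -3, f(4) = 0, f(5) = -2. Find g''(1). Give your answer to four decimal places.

-7.3525

With σ_i denoting the second derivative at x_i, h_i = 1, 2, 1, 1, and Δ_i = (y_(i+1) − y_i)/h_i = 3, -3/2, 3, -2:
  1·σ_0 + 6·σ_1 + 2·σ_2 = 6(Δ_1 - Δ_0) = -27
  2·σ_1 + 6·σ_2 + 1·σ_3 = 6(Δ_2 - Δ_1) = 27
  1·σ_2 + 4·σ_3 + 1·σ_4 = 6(Δ_3 - Δ_2) = -30
Natural end conditions: σ_0 = σ_4 = 0.
Forward elimination and back-substitution give σ_0 = 0, σ_1 = -897/122, σ_2 = 522/61, σ_3 = -588/61, σ_4 = 0.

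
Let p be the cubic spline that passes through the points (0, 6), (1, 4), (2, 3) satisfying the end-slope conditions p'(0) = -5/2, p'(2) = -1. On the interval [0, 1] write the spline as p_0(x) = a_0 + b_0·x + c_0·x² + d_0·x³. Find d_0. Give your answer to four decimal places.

0.1250

Let M_i = p''(x_i). Step sizes h_i = 1, 1; slopes of the chords Δ_i = (y_(i+1) - y_i)/h_i = -2, -1.
  1·M_0 + 4·M_1 + 1·M_2 = 6(Δ_1 - Δ_0) = 6
Clamped end conditions give two more equations: 2h_0·M_0 + h_0·M_1 = 6(Δ_0 - p'(0)) = 3 and h_1·M_1 + 2h_1·M_2 = 6(p'(2) - Δ_1) = 0.
Solving: M_0 = 3/4, M_1 = 3/2, M_2 = -3/4.
On [0, 1], with p_0(x) = a_0 + b_0·x + c_0·x² + d_0·x³: c_0 = M_0/2 = 3/8, d_0 = (M_1 - M_0)/(6h_0) = 1/8, b_0 = Δ_0 - h_0(2M_0 + M_1)/6 = -5/2.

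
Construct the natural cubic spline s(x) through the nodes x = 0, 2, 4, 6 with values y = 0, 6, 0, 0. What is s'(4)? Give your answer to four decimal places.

-2.4000

Let M_i = s''(x_i). Step sizes h_i = 2, 2, 2; slopes of the chords Δ_i = (y_(i+1) - y_i)/h_i = 3, -3, 0.
  2·M_0 + 8·M_1 + 2·M_2 = 6(Δ_1 - Δ_0) = -36
  2·M_1 + 8·M_2 + 2·M_3 = 6(Δ_2 - Δ_1) = 18
Natural end conditions: M_0 = M_3 = 0.
Solving the tridiagonal system: M_0 = 0, M_1 = -27/5, M_2 = 18/5, M_3 = 0.
On [4, 6], s'(x) = b_2 + 2c_2·(x - 4) + 3d_2·(x - 4)² with b_2 = Δ_2 - h_2(2M_2 + M_3)/6 = -12/5, c_2 = M_2/2 = 9/5, d_2 = (M_3 - M_2)/(6h_2) = -3/10. So s'(4) = -12/5.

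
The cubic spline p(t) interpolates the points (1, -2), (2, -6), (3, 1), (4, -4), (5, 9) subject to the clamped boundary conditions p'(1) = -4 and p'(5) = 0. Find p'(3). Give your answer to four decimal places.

Put m_i = p'' at the i-th knot. Here h = (1, 1, 1, 1) and Δ = (-4, 7, -5, 13), so the interior equations h_(i-1)·m_(i-1) + 2(h_(i-1)+h_i)·m_i + h_i·m_(i+1) = 6(Δ_i − Δ_(i-1)) read
  1·m_0 + 4·m_1 + 1·m_2 = 6(Δ_1 - Δ_0) = 66
  1·m_1 + 4·m_2 + 1·m_3 = 6(Δ_2 - Δ_1) = -72
  1·m_2 + 4·m_3 + 1·m_4 = 6(Δ_3 - Δ_2) = 108
Clamped end conditions give two more equations: 2h_0·m_0 + h_0·m_1 = 6(Δ_0 - p'(1)) = 0 and h_3·m_3 + 2h_3·m_4 = 6(p'(5) - Δ_3) = -78.
Forward elimination and back-substitution give m_0 = -419/28, m_1 = 419/14, m_2 = -155/4, m_3 = 743/14, m_4 = -1835/28.
On [3, 4], p'(t) = b_2 + 2c_2·(t - 3) + 3d_2·(t - 3)² with b_2 = Δ_2 - h_2(2m_2 + m_3)/6 = -13/14, c_2 = m_2/2 = -155/8, d_2 = (m_3 - m_2)/(6h_2) = 857/56. So p'(3) = -13/14.

-0.9286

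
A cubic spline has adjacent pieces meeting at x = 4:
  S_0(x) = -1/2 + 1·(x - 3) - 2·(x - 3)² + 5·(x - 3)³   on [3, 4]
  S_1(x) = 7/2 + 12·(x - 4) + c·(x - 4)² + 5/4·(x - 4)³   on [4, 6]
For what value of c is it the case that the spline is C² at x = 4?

13

S_0''(x) = -4 + 30·(x - 3), so S_0''(4) = 26. On the right, S_1''(4) = 2c, so c = 13.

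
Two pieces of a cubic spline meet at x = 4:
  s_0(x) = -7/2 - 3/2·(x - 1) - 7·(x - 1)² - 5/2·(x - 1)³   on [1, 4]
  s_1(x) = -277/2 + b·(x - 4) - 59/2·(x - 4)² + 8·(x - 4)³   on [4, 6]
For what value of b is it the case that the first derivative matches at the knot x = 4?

-111

s_0'(x) = -3/2 - 14·(x - 1) - 15/2·(x - 1)², so s_0'(4) = -111. On the right, s_1'(4) = b, so b = -111.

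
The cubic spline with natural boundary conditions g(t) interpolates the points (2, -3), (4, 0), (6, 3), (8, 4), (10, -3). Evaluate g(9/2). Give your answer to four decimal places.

0.7500

Let M_i = g''(x_i). Step sizes h_i = 2, 2, 2, 2; slopes of the chords Δ_i = (y_(i+1) - y_i)/h_i = 3/2, 3/2, 1/2, -7/2.
  2·M_0 + 8·M_1 + 2·M_2 = 6(Δ_1 - Δ_0) = 0
  2·M_1 + 8·M_2 + 2·M_3 = 6(Δ_2 - Δ_1) = -6
  2·M_2 + 8·M_3 + 2·M_4 = 6(Δ_3 - Δ_2) = -24
Natural end conditions: M_0 = M_4 = 0.
Hence M_0 = 0, M_1 = 0, M_2 = 0, M_3 = -3, M_4 = 0.
On [4, 6], g(t) = 0 + 3/2·(t - 4) + 0·(t - 4)² + 0·(t - 4)³.
With (t - 4) = 1/2: g(9/2) = 3/4.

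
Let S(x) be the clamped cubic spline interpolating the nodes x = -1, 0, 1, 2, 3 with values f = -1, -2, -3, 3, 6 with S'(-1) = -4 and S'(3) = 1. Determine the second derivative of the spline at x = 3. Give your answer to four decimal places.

-2.2857

With σ_i denoting the second derivative at x_i, h_i = 1, 1, 1, 1, and Δ_i = (y_(i+1) − y_i)/h_i = -1, -1, 6, 3:
  1·σ_0 + 4·σ_1 + 1·σ_2 = 6(Δ_1 - Δ_0) = 0
  1·σ_1 + 4·σ_2 + 1·σ_3 = 6(Δ_2 - Δ_1) = 42
  1·σ_2 + 4·σ_3 + 1·σ_4 = 6(Δ_3 - Δ_2) = -18
Clamped end conditions give two more equations: 2h_0·σ_0 + h_0·σ_1 = 6(Δ_0 - S'(-1)) = 18 and h_3·σ_3 + 2h_3·σ_4 = 6(S'(3) - Δ_3) = -12.
Hence σ_0 = 86/7, σ_1 = -46/7, σ_2 = 14, σ_3 = -52/7, σ_4 = -16/7.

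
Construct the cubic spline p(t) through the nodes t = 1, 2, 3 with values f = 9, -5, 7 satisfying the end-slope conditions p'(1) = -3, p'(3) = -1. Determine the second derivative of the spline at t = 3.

-77

Write M_i for p''(x_i). With h_i = 1, 1 and divided differences Δ_i = -14, 12, the continuity of p' gives the tridiagonal system
  1·M_0 + 4·M_1 + 1·M_2 = 6(Δ_1 - Δ_0) = 156
Clamped end conditions give two more equations: 2h_0·M_0 + h_0·M_1 = 6(Δ_0 - p'(1)) = -66 and h_1·M_1 + 2h_1·M_2 = 6(p'(3) - Δ_1) = -78.
Solving the tridiagonal system: M_0 = -71, M_1 = 76, M_2 = -77.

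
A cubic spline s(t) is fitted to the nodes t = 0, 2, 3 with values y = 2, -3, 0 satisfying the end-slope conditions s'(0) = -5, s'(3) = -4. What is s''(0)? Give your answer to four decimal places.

Put M_i = s'' at the i-th knot. Here h = (2, 1) and Δ = (-5/2, 3), so the interior equations h_(i-1)·M_(i-1) + 2(h_(i-1)+h_i)·M_i + h_i·M_(i+1) = 6(Δ_i − Δ_(i-1)) read
  2·M_0 + 6·M_1 + 1·M_2 = 6(Δ_1 - Δ_0) = 33
Clamped end conditions give two more equations: 2h_0·M_0 + h_0·M_1 = 6(Δ_0 - s'(0)) = 15 and h_1·M_1 + 2h_1·M_2 = 6(s'(3) - Δ_1) = -42.
Forward elimination and back-substitution give M_0 = -17/12, M_1 = 31/3, M_2 = -157/6.

-1.4167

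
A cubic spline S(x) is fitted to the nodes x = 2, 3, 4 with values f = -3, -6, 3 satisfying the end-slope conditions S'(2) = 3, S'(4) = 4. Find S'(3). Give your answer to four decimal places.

2.7500

Write σ_i for S''(x_i). With h_i = 1, 1 and divided differences Δ_i = -3, 9, the continuity of S' gives the tridiagonal system
  1·σ_0 + 4·σ_1 + 1·σ_2 = 6(Δ_1 - Δ_0) = 72
Clamped end conditions give two more equations: 2h_0·σ_0 + h_0·σ_1 = 6(Δ_0 - S'(2)) = -36 and h_1·σ_1 + 2h_1·σ_2 = 6(S'(4) - Δ_1) = -30.
Solving: σ_0 = -71/2, σ_1 = 35, σ_2 = -65/2.
On [3, 4], S'(x) = b_1 + 2c_1·(x - 3) + 3d_1·(x - 3)² with b_1 = Δ_1 - h_1(2σ_1 + σ_2)/6 = 11/4, c_1 = σ_1/2 = 35/2, d_1 = (σ_2 - σ_1)/(6h_1) = -45/4. So S'(3) = 11/4.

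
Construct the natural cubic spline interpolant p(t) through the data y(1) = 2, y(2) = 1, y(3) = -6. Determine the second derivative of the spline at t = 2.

Let M_i = p''(x_i). Step sizes h_i = 1, 1; slopes of the chords Δ_i = (y_(i+1) - y_i)/h_i = -1, -7.
  1·M_0 + 4·M_1 + 1·M_2 = 6(Δ_1 - Δ_0) = -36
Natural end conditions: M_0 = M_2 = 0.
Hence M_0 = 0, M_1 = -9, M_2 = 0.

-9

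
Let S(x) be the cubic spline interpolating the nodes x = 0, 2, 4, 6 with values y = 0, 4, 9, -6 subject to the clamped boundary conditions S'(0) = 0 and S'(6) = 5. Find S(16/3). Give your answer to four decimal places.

Write M_i for S''(x_i). With h_i = 2, 2, 2 and divided differences Δ_i = 2, 5/2, -15/2, the continuity of S' gives the tridiagonal system
  2·M_0 + 8·M_1 + 2·M_2 = 6(Δ_1 - Δ_0) = 3
  2·M_1 + 8·M_2 + 2·M_3 = 6(Δ_2 - Δ_1) = -60
Clamped end conditions give two more equations: 2h_0·M_0 + h_0·M_1 = 6(Δ_0 - S'(0)) = 12 and h_2·M_2 + 2h_2·M_3 = 6(S'(6) - Δ_2) = 75.
Solving: M_0 = 16/15, M_1 = 58/15, M_2 = -451/30, M_3 = 394/15.
On [4, 6], S(x) = 9 - 187/30·(x - 4) - 451/60·(x - 4)² + 413/120·(x - 4)³.
With (x - 4) = 4/3: S(16/3) = -1829/405.

-4.5160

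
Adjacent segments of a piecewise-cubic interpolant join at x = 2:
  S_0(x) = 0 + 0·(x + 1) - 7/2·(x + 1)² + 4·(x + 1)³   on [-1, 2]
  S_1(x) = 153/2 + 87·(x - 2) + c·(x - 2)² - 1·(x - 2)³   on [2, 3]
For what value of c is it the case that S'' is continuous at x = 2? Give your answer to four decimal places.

S_0''(x) = -7 + 24·(x + 1), so S_0''(2) = 65. On the right, S_1''(2) = 2c, so c = 65/2.

32.5000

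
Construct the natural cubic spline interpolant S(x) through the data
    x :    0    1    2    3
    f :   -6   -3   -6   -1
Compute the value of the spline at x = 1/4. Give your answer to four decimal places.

Let σ_i = S''(x_i). Step sizes h_i = 1, 1, 1; slopes of the chords Δ_i = (y_(i+1) - y_i)/h_i = 3, -3, 5.
  1·σ_0 + 4·σ_1 + 1·σ_2 = 6(Δ_1 - Δ_0) = -36
  1·σ_1 + 4·σ_2 + 1·σ_3 = 6(Δ_2 - Δ_1) = 48
Natural end conditions: σ_0 = σ_3 = 0.
Solving the tridiagonal system: σ_0 = 0, σ_1 = -64/5, σ_2 = 76/5, σ_3 = 0.
On [0, 1], S(x) = -6 + 77/15·x + 0·x² - 32/15·x³.
With x = 1/4: S(1/4) = -19/4.

-4.7500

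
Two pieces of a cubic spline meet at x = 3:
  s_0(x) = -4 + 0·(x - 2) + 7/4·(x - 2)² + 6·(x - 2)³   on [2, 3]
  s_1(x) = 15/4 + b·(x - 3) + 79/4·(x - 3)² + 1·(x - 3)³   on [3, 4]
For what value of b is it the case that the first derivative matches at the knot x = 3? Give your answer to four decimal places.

s_0'(x) = 0 + 7/2·(x - 2) + 18·(x - 2)², so s_0'(3) = 43/2. On the right, s_1'(3) = b, so b = 43/2.

21.5000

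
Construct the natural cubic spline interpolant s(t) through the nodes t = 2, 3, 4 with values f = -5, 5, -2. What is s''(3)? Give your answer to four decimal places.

Put σ_i = s'' at the i-th knot. Here h = (1, 1) and Δ = (10, -7), so the interior equations h_(i-1)·σ_(i-1) + 2(h_(i-1)+h_i)·σ_i + h_i·σ_(i+1) = 6(Δ_i − Δ_(i-1)) read
  1·σ_0 + 4·σ_1 + 1·σ_2 = 6(Δ_1 - Δ_0) = -102
Natural end conditions: σ_0 = σ_2 = 0.
Forward elimination and back-substitution give σ_0 = 0, σ_1 = -51/2, σ_2 = 0.

-25.5000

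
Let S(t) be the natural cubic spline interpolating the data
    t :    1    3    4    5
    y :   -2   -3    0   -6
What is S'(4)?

With σ_i denoting the second derivative at x_i, h_i = 2, 1, 1, and Δ_i = (y_(i+1) − y_i)/h_i = -1/2, 3, -6:
  2·σ_0 + 6·σ_1 + 1·σ_2 = 6(Δ_1 - Δ_0) = 21
  1·σ_1 + 4·σ_2 + 1·σ_3 = 6(Δ_2 - Δ_1) = -54
Natural end conditions: σ_0 = σ_3 = 0.
Hence σ_0 = 0, σ_1 = 6, σ_2 = -15, σ_3 = 0.
On [4, 5], S'(t) = b_2 + 2c_2·(t - 4) + 3d_2·(t - 4)² with b_2 = Δ_2 - h_2(2σ_2 + σ_3)/6 = -1, c_2 = σ_2/2 = -15/2, d_2 = (σ_3 - σ_2)/(6h_2) = 5/2. So S'(4) = -1.

-1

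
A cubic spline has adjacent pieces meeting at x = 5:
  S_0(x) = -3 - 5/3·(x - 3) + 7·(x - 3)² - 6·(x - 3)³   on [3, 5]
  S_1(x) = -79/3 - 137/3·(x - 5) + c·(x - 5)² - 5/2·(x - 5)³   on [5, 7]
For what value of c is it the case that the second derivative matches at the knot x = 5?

-29

S_0''(x) = 14 - 36·(x - 3), so S_0''(5) = -58. On the right, S_1''(5) = 2c, so c = -29.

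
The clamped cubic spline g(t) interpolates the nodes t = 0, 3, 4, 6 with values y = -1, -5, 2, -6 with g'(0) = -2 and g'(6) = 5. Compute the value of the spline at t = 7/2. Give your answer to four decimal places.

-0.8661

Write M_i for g''(x_i). With h_i = 3, 1, 2 and divided differences Δ_i = -4/3, 7, -4, the continuity of g' gives the tridiagonal system
  3·M_0 + 8·M_1 + 1·M_2 = 6(Δ_1 - Δ_0) = 50
  1·M_1 + 6·M_2 + 2·M_3 = 6(Δ_2 - Δ_1) = -66
Clamped end conditions give two more equations: 2h_0·M_0 + h_0·M_1 = 6(Δ_0 - g'(0)) = 4 and h_2·M_2 + 2h_2·M_3 = 6(g'(6) - Δ_2) = 54.
Solving the tridiagonal system: M_0 = -97/21, M_1 = 74/7, M_2 = -145/7, M_3 = 167/7.
On [3, 4], g(t) = -5 + 97/14·(t - 3) + 37/7·(t - 3)² - 73/14·(t - 3)³.
With (t - 3) = 1/2: g(7/2) = -97/112.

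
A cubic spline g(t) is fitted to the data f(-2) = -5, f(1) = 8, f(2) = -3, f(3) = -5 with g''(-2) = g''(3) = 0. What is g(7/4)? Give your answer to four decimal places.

Let M_i = g''(x_i). Step sizes h_i = 3, 1, 1; slopes of the chords Δ_i = (y_(i+1) - y_i)/h_i = 13/3, -11, -2.
  3·M_0 + 8·M_1 + 1·M_2 = 6(Δ_1 - Δ_0) = -92
  1·M_1 + 4·M_2 + 1·M_3 = 6(Δ_2 - Δ_1) = 54
Natural end conditions: M_0 = M_3 = 0.
Solving the tridiagonal system: M_0 = 0, M_1 = -422/31, M_2 = 524/31, M_3 = 0.
On [1, 2], g(t) = 8 - 863/93·(t - 1) - 211/31·(t - 1)² + 473/93·(t - 1)³.
With (t - 1) = 3/4: g(7/4) = -1275/1984.

-0.6426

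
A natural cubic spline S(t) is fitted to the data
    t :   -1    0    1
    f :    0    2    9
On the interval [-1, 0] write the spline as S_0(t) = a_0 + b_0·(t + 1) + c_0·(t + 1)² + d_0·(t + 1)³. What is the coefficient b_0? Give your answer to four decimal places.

Put m_i = S'' at the i-th knot. Here h = (1, 1) and Δ = (2, 7), so the interior equations h_(i-1)·m_(i-1) + 2(h_(i-1)+h_i)·m_i + h_i·m_(i+1) = 6(Δ_i − Δ_(i-1)) read
  1·m_0 + 4·m_1 + 1·m_2 = 6(Δ_1 - Δ_0) = 30
Natural end conditions: m_0 = m_2 = 0.
Hence m_0 = 0, m_1 = 15/2, m_2 = 0.
On [-1, 0], with S_0(t) = a_0 + b_0·(t + 1) + c_0·(t + 1)² + d_0·(t + 1)³: c_0 = m_0/2 = 0, d_0 = (m_1 - m_0)/(6h_0) = 5/4, b_0 = Δ_0 - h_0(2m_0 + m_1)/6 = 3/4.

0.7500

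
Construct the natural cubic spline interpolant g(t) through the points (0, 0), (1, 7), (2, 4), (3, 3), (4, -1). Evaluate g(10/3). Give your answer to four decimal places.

2.0833

Write m_i for g''(x_i). With h_i = 1, 1, 1, 1 and divided differences Δ_i = 7, -3, -1, -4, the continuity of g' gives the tridiagonal system
  1·m_0 + 4·m_1 + 1·m_2 = 6(Δ_1 - Δ_0) = -60
  1·m_1 + 4·m_2 + 1·m_3 = 6(Δ_2 - Δ_1) = 12
  1·m_2 + 4·m_3 + 1·m_4 = 6(Δ_3 - Δ_2) = -18
Natural end conditions: m_0 = m_4 = 0.
Hence m_0 = 0, m_1 = -69/4, m_2 = 9, m_3 = -27/4, m_4 = 0.
On [3, 4], g(t) = 3 - 7/4·(t - 3) - 27/8·(t - 3)² + 9/8·(t - 3)³.
With (t - 3) = 1/3: g(10/3) = 25/12.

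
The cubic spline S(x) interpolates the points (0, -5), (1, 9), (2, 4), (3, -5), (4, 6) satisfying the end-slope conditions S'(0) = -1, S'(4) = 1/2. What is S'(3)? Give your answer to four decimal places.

Write m_i for S''(x_i). With h_i = 1, 1, 1, 1 and divided differences Δ_i = 14, -5, -9, 11, the continuity of S' gives the tridiagonal system
  1·m_0 + 4·m_1 + 1·m_2 = 6(Δ_1 - Δ_0) = -114
  1·m_1 + 4·m_2 + 1·m_3 = 6(Δ_2 - Δ_1) = -24
  1·m_2 + 4·m_3 + 1·m_4 = 6(Δ_3 - Δ_2) = 120
Clamped end conditions give two more equations: 2h_0·m_0 + h_0·m_1 = 6(Δ_0 - S'(0)) = 90 and h_3·m_3 + 2h_3·m_4 = 6(S'(4) - Δ_3) = -63.
Forward elimination and back-substitution give m_0 = 3741/56, m_1 = -1221/28, m_2 = -51/8, m_3 = 1263/28, m_4 = -3027/56.
On [3, 4], S'(x) = b_3 + 2c_3·(x - 3) + 3d_3·(x - 3)² with b_3 = Δ_3 - h_3(2m_3 + m_4)/6 = 557/112, c_3 = m_3/2 = 1263/56, d_3 = (m_4 - m_3)/(6h_3) = -1851/112. So S'(3) = 557/112.

4.9732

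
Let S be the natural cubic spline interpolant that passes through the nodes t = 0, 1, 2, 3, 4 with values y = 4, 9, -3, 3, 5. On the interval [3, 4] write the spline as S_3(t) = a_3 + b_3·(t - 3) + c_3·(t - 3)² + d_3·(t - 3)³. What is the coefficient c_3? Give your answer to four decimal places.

-7.9821

Let σ_i = S''(x_i). Step sizes h_i = 1, 1, 1, 1; slopes of the chords Δ_i = (y_(i+1) - y_i)/h_i = 5, -12, 6, 2.
  1·σ_0 + 4·σ_1 + 1·σ_2 = 6(Δ_1 - Δ_0) = -102
  1·σ_1 + 4·σ_2 + 1·σ_3 = 6(Δ_2 - Δ_1) = 108
  1·σ_2 + 4·σ_3 + 1·σ_4 = 6(Δ_3 - Δ_2) = -24
Natural end conditions: σ_0 = σ_4 = 0.
Solving the tridiagonal system: σ_0 = 0, σ_1 = -993/28, σ_2 = 279/7, σ_3 = -447/28, σ_4 = 0.
On [3, 4], with S_3(t) = a_3 + b_3·(t - 3) + c_3·(t - 3)² + d_3·(t - 3)³: c_3 = σ_3/2 = -447/56, d_3 = (σ_4 - σ_3)/(6h_3) = 149/56, b_3 = Δ_3 - h_3(2σ_3 + σ_4)/6 = 205/28.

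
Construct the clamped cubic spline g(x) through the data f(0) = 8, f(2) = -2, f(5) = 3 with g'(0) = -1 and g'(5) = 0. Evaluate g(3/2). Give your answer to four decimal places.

Put σ_i = g'' at the i-th knot. Here h = (2, 3) and Δ = (-5, 5/3), so the interior equations h_(i-1)·σ_(i-1) + 2(h_(i-1)+h_i)·σ_i + h_i·σ_(i+1) = 6(Δ_i − Δ_(i-1)) read
  2·σ_0 + 10·σ_1 + 3·σ_2 = 6(Δ_1 - Δ_0) = 40
Clamped end conditions give two more equations: 2h_0·σ_0 + h_0·σ_1 = 6(Δ_0 - g'(0)) = -24 and h_1·σ_1 + 2h_1·σ_2 = 6(g'(5) - Δ_1) = -10.
Solving: σ_0 = -49/5, σ_1 = 38/5, σ_2 = -82/15.
On [0, 2], g(x) = 8 - 1·x - 49/10·x² + 29/20·x³.
With x = 3/2: g(3/2) = 59/160.

0.3688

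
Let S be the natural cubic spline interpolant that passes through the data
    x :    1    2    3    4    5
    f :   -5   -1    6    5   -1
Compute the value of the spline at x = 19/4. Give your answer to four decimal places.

0.6674

Put M_i = S'' at the i-th knot. Here h = (1, 1, 1, 1) and Δ = (4, 7, -1, -6), so the interior equations h_(i-1)·M_(i-1) + 2(h_(i-1)+h_i)·M_i + h_i·M_(i+1) = 6(Δ_i − Δ_(i-1)) read
  1·M_0 + 4·M_1 + 1·M_2 = 6(Δ_1 - Δ_0) = 18
  1·M_1 + 4·M_2 + 1·M_3 = 6(Δ_2 - Δ_1) = -48
  1·M_2 + 4·M_3 + 1·M_4 = 6(Δ_3 - Δ_2) = -30
Natural end conditions: M_0 = M_4 = 0.
Solving the tridiagonal system: M_0 = 0, M_1 = 54/7, M_2 = -90/7, M_3 = -30/7, M_4 = 0.
On [4, 5], S(x) = 5 - 32/7·(x - 4) - 15/7·(x - 4)² + 5/7·(x - 4)³.
With (x - 4) = 3/4: S(19/4) = 299/448.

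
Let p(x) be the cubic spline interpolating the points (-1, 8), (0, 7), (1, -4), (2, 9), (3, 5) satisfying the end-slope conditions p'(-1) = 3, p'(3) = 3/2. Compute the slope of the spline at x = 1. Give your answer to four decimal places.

2.6786

With M_i denoting the second derivative at x_i, h_i = 1, 1, 1, 1, and Δ_i = (y_(i+1) − y_i)/h_i = -1, -11, 13, -4:
  1·M_0 + 4·M_1 + 1·M_2 = 6(Δ_1 - Δ_0) = -60
  1·M_1 + 4·M_2 + 1·M_3 = 6(Δ_2 - Δ_1) = 144
  1·M_2 + 4·M_3 + 1·M_4 = 6(Δ_3 - Δ_2) = -102
Clamped end conditions give two more equations: 2h_0·M_0 + h_0·M_1 = 6(Δ_0 - p'(-1)) = -24 and h_3·M_3 + 2h_3·M_4 = 6(p'(3) - Δ_3) = 33.
Solving: M_0 = 159/56, M_1 = -831/28, M_2 = 447/8, M_3 = -1395/28, M_4 = 2319/56.
On [1, 2], p'(x) = b_2 + 2c_2·(x - 1) + 3d_2·(x - 1)² with b_2 = Δ_2 - h_2(2M_2 + M_3)/6 = 75/28, c_2 = M_2/2 = 447/16, d_2 = (M_3 - M_2)/(6h_2) = -1973/112. So p'(1) = 75/28.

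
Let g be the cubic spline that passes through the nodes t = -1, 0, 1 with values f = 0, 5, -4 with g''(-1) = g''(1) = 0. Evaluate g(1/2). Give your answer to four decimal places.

1.8125

With M_i denoting the second derivative at x_i, h_i = 1, 1, and Δ_i = (y_(i+1) − y_i)/h_i = 5, -9:
  1·M_0 + 4·M_1 + 1·M_2 = 6(Δ_1 - Δ_0) = -84
Natural end conditions: M_0 = M_2 = 0.
Solving the tridiagonal system: M_0 = 0, M_1 = -21, M_2 = 0.
On [0, 1], g(t) = 5 - 2·t - 21/2·t² + 7/2·t³.
With t = 1/2: g(1/2) = 29/16.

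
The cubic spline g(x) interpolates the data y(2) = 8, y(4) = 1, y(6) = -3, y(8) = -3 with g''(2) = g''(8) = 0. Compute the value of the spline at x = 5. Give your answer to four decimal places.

-1.5250

With σ_i denoting the second derivative at x_i, h_i = 2, 2, 2, and Δ_i = (y_(i+1) − y_i)/h_i = -7/2, -2, 0:
  2·σ_0 + 8·σ_1 + 2·σ_2 = 6(Δ_1 - Δ_0) = 9
  2·σ_1 + 8·σ_2 + 2·σ_3 = 6(Δ_2 - Δ_1) = 12
Natural end conditions: σ_0 = σ_3 = 0.
Solving the tridiagonal system: σ_0 = 0, σ_1 = 4/5, σ_2 = 13/10, σ_3 = 0.
On [4, 6], g(x) = 1 - 89/30·(x - 4) + 2/5·(x - 4)² + 1/24·(x - 4)³.
With (x - 4) = 1: g(5) = -61/40.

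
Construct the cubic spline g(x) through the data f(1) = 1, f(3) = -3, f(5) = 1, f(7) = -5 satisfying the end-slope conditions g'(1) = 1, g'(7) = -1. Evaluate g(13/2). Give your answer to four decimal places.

Write M_i for g''(x_i). With h_i = 2, 2, 2 and divided differences Δ_i = -2, 2, -3, the continuity of g' gives the tridiagonal system
  2·M_0 + 8·M_1 + 2·M_2 = 6(Δ_1 - Δ_0) = 24
  2·M_1 + 8·M_2 + 2·M_3 = 6(Δ_2 - Δ_1) = -30
Clamped end conditions give two more equations: 2h_0·M_0 + h_0·M_1 = 6(Δ_0 - g'(1)) = -18 and h_2·M_2 + 2h_2·M_3 = 6(g'(7) - Δ_2) = 12.
Forward elimination and back-substitution give M_0 = -118/15, M_1 = 101/15, M_2 = -106/15, M_3 = 98/15.
On [5, 7], g(x) = 1 - 7/15·(x - 5) - 53/15·(x - 5)² + 17/15·(x - 5)³.
With (x - 5) = 3/2: g(13/2) = -153/40.

-3.8250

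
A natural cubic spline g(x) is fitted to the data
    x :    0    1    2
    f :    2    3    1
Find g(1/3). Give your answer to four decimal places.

Write M_i for g''(x_i). With h_i = 1, 1 and divided differences Δ_i = 1, -2, the continuity of g' gives the tridiagonal system
  1·M_0 + 4·M_1 + 1·M_2 = 6(Δ_1 - Δ_0) = -18
Natural end conditions: M_0 = M_2 = 0.
Solving: M_0 = 0, M_1 = -9/2, M_2 = 0.
On [0, 1], g(x) = 2 + 7/4·x + 0·x² - 3/4·x³.
With x = 1/3: g(1/3) = 23/9.

2.5556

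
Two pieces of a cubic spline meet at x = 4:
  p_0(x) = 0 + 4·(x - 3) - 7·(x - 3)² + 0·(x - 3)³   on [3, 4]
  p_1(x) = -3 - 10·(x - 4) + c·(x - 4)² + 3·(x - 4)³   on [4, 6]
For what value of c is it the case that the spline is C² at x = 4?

-7

p_0''(x) = -14 + 0·(x - 3), so p_0''(4) = -14. On the right, p_1''(4) = 2c, so c = -7.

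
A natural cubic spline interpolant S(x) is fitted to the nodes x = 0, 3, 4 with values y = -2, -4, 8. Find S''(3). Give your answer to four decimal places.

Let M_i = S''(x_i). Step sizes h_i = 3, 1; slopes of the chords Δ_i = (y_(i+1) - y_i)/h_i = -2/3, 12.
  3·M_0 + 8·M_1 + 1·M_2 = 6(Δ_1 - Δ_0) = 76
Natural end conditions: M_0 = M_2 = 0.
Solving: M_0 = 0, M_1 = 19/2, M_2 = 0.

9.5000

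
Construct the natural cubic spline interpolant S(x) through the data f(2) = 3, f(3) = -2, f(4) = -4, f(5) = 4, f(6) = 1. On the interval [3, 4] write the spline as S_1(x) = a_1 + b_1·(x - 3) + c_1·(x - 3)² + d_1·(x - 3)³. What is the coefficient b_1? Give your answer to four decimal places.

-5.2143

Put m_i = S'' at the i-th knot. Here h = (1, 1, 1, 1) and Δ = (-5, -2, 8, -3), so the interior equations h_(i-1)·m_(i-1) + 2(h_(i-1)+h_i)·m_i + h_i·m_(i+1) = 6(Δ_i − Δ_(i-1)) read
  1·m_0 + 4·m_1 + 1·m_2 = 6(Δ_1 - Δ_0) = 18
  1·m_1 + 4·m_2 + 1·m_3 = 6(Δ_2 - Δ_1) = 60
  1·m_2 + 4·m_3 + 1·m_4 = 6(Δ_3 - Δ_2) = -66
Natural end conditions: m_0 = m_4 = 0.
Solving: m_0 = 0, m_1 = -9/14, m_2 = 144/7, m_3 = -303/14, m_4 = 0.
On [3, 4], with S_1(x) = a_1 + b_1·(x - 3) + c_1·(x - 3)² + d_1·(x - 3)³: c_1 = m_1/2 = -9/28, d_1 = (m_2 - m_1)/(6h_1) = 99/28, b_1 = Δ_1 - h_1(2m_1 + m_2)/6 = -73/14.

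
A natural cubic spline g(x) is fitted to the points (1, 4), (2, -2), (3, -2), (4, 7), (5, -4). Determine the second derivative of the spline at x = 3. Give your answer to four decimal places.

Put M_i = g'' at the i-th knot. Here h = (1, 1, 1, 1) and Δ = (-6, 0, 9, -11), so the interior equations h_(i-1)·M_(i-1) + 2(h_(i-1)+h_i)·M_i + h_i·M_(i+1) = 6(Δ_i − Δ_(i-1)) read
  1·M_0 + 4·M_1 + 1·M_2 = 6(Δ_1 - Δ_0) = 36
  1·M_1 + 4·M_2 + 1·M_3 = 6(Δ_2 - Δ_1) = 54
  1·M_2 + 4·M_3 + 1·M_4 = 6(Δ_3 - Δ_2) = -120
Natural end conditions: M_0 = M_4 = 0.
Forward elimination and back-substitution give M_0 = 0, M_1 = 51/14, M_2 = 150/7, M_3 = -495/14, M_4 = 0.

21.4286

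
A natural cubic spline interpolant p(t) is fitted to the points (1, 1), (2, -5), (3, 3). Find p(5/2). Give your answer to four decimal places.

Write M_i for p''(x_i). With h_i = 1, 1 and divided differences Δ_i = -6, 8, the continuity of p' gives the tridiagonal system
  1·M_0 + 4·M_1 + 1·M_2 = 6(Δ_1 - Δ_0) = 84
Natural end conditions: M_0 = M_2 = 0.
Hence M_0 = 0, M_1 = 21, M_2 = 0.
On [2, 3], p(t) = -5 + 1·(t - 2) + 21/2·(t - 2)² - 7/2·(t - 2)³.
With (t - 2) = 1/2: p(5/2) = -37/16.

-2.3125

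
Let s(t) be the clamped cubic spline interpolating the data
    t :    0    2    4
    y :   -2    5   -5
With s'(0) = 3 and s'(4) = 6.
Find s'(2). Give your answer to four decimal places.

-3.3750

Let M_i = s''(x_i). Step sizes h_i = 2, 2; slopes of the chords Δ_i = (y_(i+1) - y_i)/h_i = 7/2, -5.
  2·M_0 + 8·M_1 + 2·M_2 = 6(Δ_1 - Δ_0) = -51
Clamped end conditions give two more equations: 2h_0·M_0 + h_0·M_1 = 6(Δ_0 - s'(0)) = 3 and h_1·M_1 + 2h_1·M_2 = 6(s'(4) - Δ_1) = 66.
Hence M_0 = 63/8, M_1 = -57/4, M_2 = 189/8.
On [2, 4], s'(t) = b_1 + 2c_1·(t - 2) + 3d_1·(t - 2)² with b_1 = Δ_1 - h_1(2M_1 + M_2)/6 = -27/8, c_1 = M_1/2 = -57/8, d_1 = (M_2 - M_1)/(6h_1) = 101/32. So s'(2) = -27/8.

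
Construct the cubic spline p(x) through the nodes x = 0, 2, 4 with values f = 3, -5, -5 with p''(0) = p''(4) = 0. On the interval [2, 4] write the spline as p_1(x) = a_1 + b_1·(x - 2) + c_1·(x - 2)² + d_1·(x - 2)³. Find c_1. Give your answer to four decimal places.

1.5000

Write M_i for p''(x_i). With h_i = 2, 2 and divided differences Δ_i = -4, 0, the continuity of p' gives the tridiagonal system
  2·M_0 + 8·M_1 + 2·M_2 = 6(Δ_1 - Δ_0) = 24
Natural end conditions: M_0 = M_2 = 0.
Solving: M_0 = 0, M_1 = 3, M_2 = 0.
On [2, 4], with p_1(x) = a_1 + b_1·(x - 2) + c_1·(x - 2)² + d_1·(x - 2)³: c_1 = M_1/2 = 3/2, d_1 = (M_2 - M_1)/(6h_1) = -1/4, b_1 = Δ_1 - h_1(2M_1 + M_2)/6 = -2.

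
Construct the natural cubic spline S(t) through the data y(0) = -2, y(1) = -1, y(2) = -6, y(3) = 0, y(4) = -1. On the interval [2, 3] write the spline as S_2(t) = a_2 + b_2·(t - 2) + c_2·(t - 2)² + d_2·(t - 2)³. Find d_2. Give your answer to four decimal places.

-6.8393

Put M_i = S'' at the i-th knot. Here h = (1, 1, 1, 1) and Δ = (1, -5, 6, -1), so the interior equations h_(i-1)·M_(i-1) + 2(h_(i-1)+h_i)·M_i + h_i·M_(i+1) = 6(Δ_i − Δ_(i-1)) read
  1·M_0 + 4·M_1 + 1·M_2 = 6(Δ_1 - Δ_0) = -36
  1·M_1 + 4·M_2 + 1·M_3 = 6(Δ_2 - Δ_1) = 66
  1·M_2 + 4·M_3 + 1·M_4 = 6(Δ_3 - Δ_2) = -42
Natural end conditions: M_0 = M_4 = 0.
Solving the tridiagonal system: M_0 = 0, M_1 = -423/28, M_2 = 171/7, M_3 = -465/28, M_4 = 0.
On [2, 3], with S_2(t) = a_2 + b_2·(t - 2) + c_2·(t - 2)² + d_2·(t - 2)³: c_2 = M_2/2 = 171/14, d_2 = (M_3 - M_2)/(6h_2) = -383/56, b_2 = Δ_2 - h_2(2M_2 + M_3)/6 = 5/8.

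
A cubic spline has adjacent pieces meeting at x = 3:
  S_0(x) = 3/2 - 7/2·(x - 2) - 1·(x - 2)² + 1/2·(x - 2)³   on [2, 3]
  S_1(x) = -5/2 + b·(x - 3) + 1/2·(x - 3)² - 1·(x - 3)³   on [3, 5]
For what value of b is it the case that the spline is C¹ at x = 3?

-4

S_0'(x) = -7/2 - 2·(x - 2) + 3/2·(x - 2)², so S_0'(3) = -4. On the right, S_1'(3) = b, so b = -4.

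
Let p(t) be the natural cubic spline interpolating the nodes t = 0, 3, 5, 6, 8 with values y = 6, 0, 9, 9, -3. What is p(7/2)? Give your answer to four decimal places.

Write M_i for p''(x_i). With h_i = 3, 2, 1, 2 and divided differences Δ_i = -2, 9/2, 0, -6, the continuity of p' gives the tridiagonal system
  3·M_0 + 10·M_1 + 2·M_2 = 6(Δ_1 - Δ_0) = 39
  2·M_1 + 6·M_2 + 1·M_3 = 6(Δ_2 - Δ_1) = -27
  1·M_2 + 6·M_3 + 2·M_4 = 6(Δ_3 - Δ_2) = -36
Natural end conditions: M_0 = M_4 = 0.
Solving: M_0 = 0, M_1 = 1617/326, M_2 = -864/163, M_3 = -834/163, M_4 = 0.
On [3, 5], p(t) = 0 + 965/326·(t - 3) + 1617/652·(t - 3)² - 1115/1304·(t - 3)³.
With (t - 3) = 1/2: p(7/2) = 20793/10432.

1.9932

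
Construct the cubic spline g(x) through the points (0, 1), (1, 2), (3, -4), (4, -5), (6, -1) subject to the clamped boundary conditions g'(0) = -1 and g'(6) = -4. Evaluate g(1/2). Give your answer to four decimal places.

Put m_i = g'' at the i-th knot. Here h = (1, 2, 1, 2) and Δ = (1, -3, -1, 2), so the interior equations h_(i-1)·m_(i-1) + 2(h_(i-1)+h_i)·m_i + h_i·m_(i+1) = 6(Δ_i − Δ_(i-1)) read
  1·m_0 + 6·m_1 + 2·m_2 = 6(Δ_1 - Δ_0) = -24
  2·m_1 + 6·m_2 + 1·m_3 = 6(Δ_2 - Δ_1) = 12
  1·m_2 + 6·m_3 + 2·m_4 = 6(Δ_3 - Δ_2) = 18
Clamped end conditions give two more equations: 2h_0·m_0 + h_0·m_1 = 6(Δ_0 - g'(0)) = 12 and h_3·m_3 + 2h_3·m_4 = 6(g'(6) - Δ_3) = -36.
Solving the tridiagonal system: m_0 = 288/31, m_1 = -204/31, m_2 = 96/31, m_3 = 204/31, m_4 = -381/31.
On [0, 1], g(x) = 1 - 1·x + 144/31·x² - 82/31·x³.
With x = 1/2: g(1/2) = 165/124.

1.3306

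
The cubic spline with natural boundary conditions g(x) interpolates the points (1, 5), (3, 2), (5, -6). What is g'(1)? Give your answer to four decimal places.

Let M_i = g''(x_i). Step sizes h_i = 2, 2; slopes of the chords Δ_i = (y_(i+1) - y_i)/h_i = -3/2, -4.
  2·M_0 + 8·M_1 + 2·M_2 = 6(Δ_1 - Δ_0) = -15
Natural end conditions: M_0 = M_2 = 0.
Forward elimination and back-substitution give M_0 = 0, M_1 = -15/8, M_2 = 0.
On [1, 3], g'(x) = b_0 + 2c_0·(x - 1) + 3d_0·(x - 1)² with b_0 = Δ_0 - h_0(2M_0 + M_1)/6 = -7/8, c_0 = M_0/2 = 0, d_0 = (M_1 - M_0)/(6h_0) = -5/32. So g'(1) = -7/8.

-0.8750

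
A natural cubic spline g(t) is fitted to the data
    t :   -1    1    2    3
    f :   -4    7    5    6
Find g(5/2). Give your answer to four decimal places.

Let M_i = g''(x_i). Step sizes h_i = 2, 1, 1; slopes of the chords Δ_i = (y_(i+1) - y_i)/h_i = 11/2, -2, 1.
  2·M_0 + 6·M_1 + 1·M_2 = 6(Δ_1 - Δ_0) = -45
  1·M_1 + 4·M_2 + 1·M_3 = 6(Δ_2 - Δ_1) = 18
Natural end conditions: M_0 = M_3 = 0.
Hence M_0 = 0, M_1 = -198/23, M_2 = 153/23, M_3 = 0.
On [2, 3], g(t) = 5 - 28/23·(t - 2) + 153/46·(t - 2)² - 51/46·(t - 2)³.
With (t - 2) = 1/2: g(5/2) = 1871/368.

5.0842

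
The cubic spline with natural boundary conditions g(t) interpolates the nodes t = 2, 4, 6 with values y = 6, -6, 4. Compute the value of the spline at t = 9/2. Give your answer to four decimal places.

-5.3047

Put M_i = g'' at the i-th knot. Here h = (2, 2) and Δ = (-6, 5), so the interior equations h_(i-1)·M_(i-1) + 2(h_(i-1)+h_i)·M_i + h_i·M_(i+1) = 6(Δ_i − Δ_(i-1)) read
  2·M_0 + 8·M_1 + 2·M_2 = 6(Δ_1 - Δ_0) = 66
Natural end conditions: M_0 = M_2 = 0.
Forward elimination and back-substitution give M_0 = 0, M_1 = 33/4, M_2 = 0.
On [4, 6], g(t) = -6 - 1/2·(t - 4) + 33/8·(t - 4)² - 11/16·(t - 4)³.
With (t - 4) = 1/2: g(9/2) = -679/128.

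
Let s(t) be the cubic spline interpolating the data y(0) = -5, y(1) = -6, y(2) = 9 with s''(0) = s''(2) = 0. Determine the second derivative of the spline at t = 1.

With M_i denoting the second derivative at x_i, h_i = 1, 1, and Δ_i = (y_(i+1) − y_i)/h_i = -1, 15:
  1·M_0 + 4·M_1 + 1·M_2 = 6(Δ_1 - Δ_0) = 96
Natural end conditions: M_0 = M_2 = 0.
Hence M_0 = 0, M_1 = 24, M_2 = 0.

24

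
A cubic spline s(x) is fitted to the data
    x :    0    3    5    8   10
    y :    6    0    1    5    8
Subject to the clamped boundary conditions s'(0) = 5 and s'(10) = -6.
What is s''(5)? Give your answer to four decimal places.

-1.3253

Let m_i = s''(x_i). Step sizes h_i = 3, 2, 3, 2; slopes of the chords Δ_i = (y_(i+1) - y_i)/h_i = -2, 1/2, 4/3, 3/2.
  3·m_0 + 10·m_1 + 2·m_2 = 6(Δ_1 - Δ_0) = 15
  2·m_1 + 10·m_2 + 3·m_3 = 6(Δ_2 - Δ_1) = 5
  3·m_2 + 10·m_3 + 2·m_4 = 6(Δ_3 - Δ_2) = 1
Clamped end conditions give two more equations: 2h_0·m_0 + h_0·m_1 = 6(Δ_0 - s'(0)) = -42 and h_3·m_3 + 2h_3·m_4 = 6(s'(10) - Δ_3) = -45.
Hence m_0 = -4034/435, m_1 = 1978/435, m_2 = -1153/870, m_3 = 1328/435, m_4 = -22231/1740.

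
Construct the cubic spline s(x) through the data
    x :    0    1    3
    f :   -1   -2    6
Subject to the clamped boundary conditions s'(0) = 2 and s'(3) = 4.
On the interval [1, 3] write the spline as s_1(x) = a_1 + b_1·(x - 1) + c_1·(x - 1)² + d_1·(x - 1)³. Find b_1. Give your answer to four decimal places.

Let M_i = s''(x_i). Step sizes h_i = 1, 2; slopes of the chords Δ_i = (y_(i+1) - y_i)/h_i = -1, 4.
  1·M_0 + 6·M_1 + 2·M_2 = 6(Δ_1 - Δ_0) = 30
Clamped end conditions give two more equations: 2h_0·M_0 + h_0·M_1 = 6(Δ_0 - s'(0)) = -18 and h_1·M_1 + 2h_1·M_2 = 6(s'(3) - Δ_1) = 0.
Hence M_0 = -40/3, M_1 = 26/3, M_2 = -13/3.
On [1, 3], with s_1(x) = a_1 + b_1·(x - 1) + c_1·(x - 1)² + d_1·(x - 1)³: c_1 = M_1/2 = 13/3, d_1 = (M_2 - M_1)/(6h_1) = -13/12, b_1 = Δ_1 - h_1(2M_1 + M_2)/6 = -1/3.

-0.3333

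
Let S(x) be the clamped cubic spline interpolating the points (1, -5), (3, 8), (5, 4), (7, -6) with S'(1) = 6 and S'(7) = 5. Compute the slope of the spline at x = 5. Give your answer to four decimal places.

Put M_i = S'' at the i-th knot. Here h = (2, 2, 2) and Δ = (13/2, -2, -5), so the interior equations h_(i-1)·M_(i-1) + 2(h_(i-1)+h_i)·M_i + h_i·M_(i+1) = 6(Δ_i − Δ_(i-1)) read
  2·M_0 + 8·M_1 + 2·M_2 = 6(Δ_1 - Δ_0) = -51
  2·M_1 + 8·M_2 + 2·M_3 = 6(Δ_2 - Δ_1) = -18
Clamped end conditions give two more equations: 2h_0·M_0 + h_0·M_1 = 6(Δ_0 - S'(1)) = 3 and h_2·M_2 + 2h_2·M_3 = 6(S'(7) - Δ_2) = 60.
Forward elimination and back-substitution give M_0 = 113/30, M_1 = -181/30, M_2 = -77/15, M_3 = 527/30.
On [5, 7], S'(x) = b_2 + 2c_2·(x - 5) + 3d_2·(x - 5)² with b_2 = Δ_2 - h_2(2M_2 + M_3)/6 = -223/30, c_2 = M_2/2 = -77/30, d_2 = (M_3 - M_2)/(6h_2) = 227/120. So S'(5) = -223/30.

-7.4333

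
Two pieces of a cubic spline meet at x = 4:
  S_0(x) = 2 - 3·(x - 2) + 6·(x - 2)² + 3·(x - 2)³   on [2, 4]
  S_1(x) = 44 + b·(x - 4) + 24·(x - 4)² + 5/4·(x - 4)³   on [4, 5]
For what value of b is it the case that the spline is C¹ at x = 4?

S_0'(x) = -3 + 12·(x - 2) + 9·(x - 2)², so S_0'(4) = 57. On the right, S_1'(4) = b, so b = 57.

57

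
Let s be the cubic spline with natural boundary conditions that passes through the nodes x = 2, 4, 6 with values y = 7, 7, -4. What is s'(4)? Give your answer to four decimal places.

Put M_i = s'' at the i-th knot. Here h = (2, 2) and Δ = (0, -11/2), so the interior equations h_(i-1)·M_(i-1) + 2(h_(i-1)+h_i)·M_i + h_i·M_(i+1) = 6(Δ_i − Δ_(i-1)) read
  2·M_0 + 8·M_1 + 2·M_2 = 6(Δ_1 - Δ_0) = -33
Natural end conditions: M_0 = M_2 = 0.
Solving the tridiagonal system: M_0 = 0, M_1 = -33/8, M_2 = 0.
On [4, 6], s'(x) = b_1 + 2c_1·(x - 4) + 3d_1·(x - 4)² with b_1 = Δ_1 - h_1(2M_1 + M_2)/6 = -11/4, c_1 = M_1/2 = -33/16, d_1 = (M_2 - M_1)/(6h_1) = 11/32. So s'(4) = -11/4.

-2.7500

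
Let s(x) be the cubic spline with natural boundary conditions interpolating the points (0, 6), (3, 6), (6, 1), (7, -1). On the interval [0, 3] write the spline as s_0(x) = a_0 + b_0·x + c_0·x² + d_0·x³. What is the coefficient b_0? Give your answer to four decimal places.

0.4253

Let σ_i = s''(x_i). Step sizes h_i = 3, 3, 1; slopes of the chords Δ_i = (y_(i+1) - y_i)/h_i = 0, -5/3, -2.
  3·σ_0 + 12·σ_1 + 3·σ_2 = 6(Δ_1 - Δ_0) = -10
  3·σ_1 + 8·σ_2 + 1·σ_3 = 6(Δ_2 - Δ_1) = -2
Natural end conditions: σ_0 = σ_3 = 0.
Forward elimination and back-substitution give σ_0 = 0, σ_1 = -74/87, σ_2 = 2/29, σ_3 = 0.
On [0, 3], with s_0(x) = a_0 + b_0·x + c_0·x² + d_0·x³: c_0 = σ_0/2 = 0, d_0 = (σ_1 - σ_0)/(6h_0) = -37/783, b_0 = Δ_0 - h_0(2σ_0 + σ_1)/6 = 37/87.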